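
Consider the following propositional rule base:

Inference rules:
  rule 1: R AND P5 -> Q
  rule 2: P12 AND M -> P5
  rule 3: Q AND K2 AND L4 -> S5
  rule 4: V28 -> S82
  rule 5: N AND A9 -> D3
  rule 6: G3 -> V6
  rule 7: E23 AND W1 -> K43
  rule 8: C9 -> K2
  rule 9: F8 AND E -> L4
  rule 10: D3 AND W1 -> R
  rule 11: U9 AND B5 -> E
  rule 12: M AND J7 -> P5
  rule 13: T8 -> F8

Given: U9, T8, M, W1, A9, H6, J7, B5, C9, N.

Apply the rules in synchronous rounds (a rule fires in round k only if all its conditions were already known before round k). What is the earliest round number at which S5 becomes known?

4

[1] rule 5 [N AND A9 -> D3]; rule 8 [C9 -> K2]; rule 11 [U9 AND B5 -> E]; rule 12 [M AND J7 -> P5]; rule 13 [T8 -> F8]. ⇒ new: D3, K2, E, P5, F8.
[2] rule 9 [F8 AND E -> L4]; rule 10 [D3 AND W1 -> R]. ⇒ new: L4, R.
[3] rule 1 [R AND P5 -> Q]. ⇒ new: Q.
[4] rule 3 [Q AND K2 AND L4 -> S5]. ⇒ new: S5.
S5 first appears in round 4.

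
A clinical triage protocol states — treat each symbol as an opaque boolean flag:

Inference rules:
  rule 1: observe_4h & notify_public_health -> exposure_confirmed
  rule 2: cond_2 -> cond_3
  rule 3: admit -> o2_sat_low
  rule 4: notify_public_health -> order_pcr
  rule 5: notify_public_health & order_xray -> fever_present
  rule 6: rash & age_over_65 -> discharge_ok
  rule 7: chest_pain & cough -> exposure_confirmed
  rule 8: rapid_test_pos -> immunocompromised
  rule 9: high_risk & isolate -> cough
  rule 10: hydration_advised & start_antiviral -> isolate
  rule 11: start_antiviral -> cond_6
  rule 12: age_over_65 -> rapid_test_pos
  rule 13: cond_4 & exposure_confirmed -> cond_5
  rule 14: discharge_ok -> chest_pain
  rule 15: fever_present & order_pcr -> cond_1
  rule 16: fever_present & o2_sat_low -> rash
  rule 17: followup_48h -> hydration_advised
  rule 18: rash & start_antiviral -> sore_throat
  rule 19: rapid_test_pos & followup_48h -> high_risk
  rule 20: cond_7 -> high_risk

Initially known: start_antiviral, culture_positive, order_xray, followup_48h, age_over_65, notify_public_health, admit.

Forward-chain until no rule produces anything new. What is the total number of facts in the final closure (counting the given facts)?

23

Round 1: rule 3 [admit -> o2_sat_low]; rule 4 [notify_public_health -> order_pcr]; rule 5 [notify_public_health & order_xray -> fever_present]; rule 11 [start_antiviral -> cond_6]; rule 12 [age_over_65 -> rapid_test_pos]; rule 17 [followup_48h -> hydration_advised]. Adds o2_sat_low, order_pcr, fever_present, cond_6, rapid_test_pos, hydration_advised.
Round 2: rule 8 [rapid_test_pos -> immunocompromised]; rule 10 [hydration_advised & start_antiviral -> isolate]; rule 15 [fever_present & order_pcr -> cond_1]; rule 16 [fever_present & o2_sat_low -> rash]; rule 19 [rapid_test_pos & followup_48h -> high_risk]. Adds immunocompromised, isolate, cond_1, rash, high_risk.
Round 3: rule 6 [rash & age_over_65 -> discharge_ok]; rule 9 [high_risk & isolate -> cough]; rule 18 [rash & start_antiviral -> sore_throat]. Adds discharge_ok, cough, sore_throat.
Round 4: rule 14 [discharge_ok -> chest_pain]. Adds chest_pain.
Round 5: rule 7 [chest_pain & cough -> exposure_confirmed]. Adds exposure_confirmed.
Closure: {admit, age_over_65, chest_pain, cond_1, cond_6, cough, culture_positive, discharge_ok, exposure_confirmed, fever_present, followup_48h, high_risk, hydration_advised, immunocompromised, isolate, notify_public_health, o2_sat_low, order_pcr, order_xray, rapid_test_pos, rash, sore_throat, start_antiviral} — 23 facts.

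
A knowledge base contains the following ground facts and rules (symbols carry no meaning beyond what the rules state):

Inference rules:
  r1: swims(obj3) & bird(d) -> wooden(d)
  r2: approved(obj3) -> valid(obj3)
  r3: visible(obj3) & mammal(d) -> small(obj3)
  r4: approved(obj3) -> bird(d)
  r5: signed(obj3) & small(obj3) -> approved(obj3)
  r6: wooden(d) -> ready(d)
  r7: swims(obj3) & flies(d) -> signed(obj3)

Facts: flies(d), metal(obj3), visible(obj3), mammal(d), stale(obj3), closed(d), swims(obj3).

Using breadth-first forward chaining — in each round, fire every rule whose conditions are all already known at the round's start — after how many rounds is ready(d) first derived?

5

Round 1 — r3, r7, derive small(obj3), signed(obj3).
Round 2 — r5, derive approved(obj3).
Round 3 — r2, r4, derive valid(obj3), bird(d).
Round 4 — r1, derive wooden(d).
Round 5 — r6, derive ready(d).
ready(d) first appears in round 5.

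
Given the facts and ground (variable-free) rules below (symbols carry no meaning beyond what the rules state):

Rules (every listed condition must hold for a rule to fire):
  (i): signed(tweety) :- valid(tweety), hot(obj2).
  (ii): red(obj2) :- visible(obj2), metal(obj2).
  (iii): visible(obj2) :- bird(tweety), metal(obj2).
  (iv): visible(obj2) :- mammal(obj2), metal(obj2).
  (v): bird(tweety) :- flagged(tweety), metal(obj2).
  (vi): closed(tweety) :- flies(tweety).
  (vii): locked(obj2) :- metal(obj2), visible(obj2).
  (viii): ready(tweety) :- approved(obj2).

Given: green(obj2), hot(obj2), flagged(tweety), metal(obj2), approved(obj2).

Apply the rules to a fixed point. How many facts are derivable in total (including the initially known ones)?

10

Round 1 fires (v), (viii), giving bird(tweety), ready(tweety).
Round 2 fires (iii), giving visible(obj2).
Round 3 fires (ii), (vii), giving red(obj2), locked(obj2).
Closure: {approved(obj2), bird(tweety), flagged(tweety), green(obj2), hot(obj2), locked(obj2), metal(obj2), ready(tweety), red(obj2), visible(obj2)} — 10 facts.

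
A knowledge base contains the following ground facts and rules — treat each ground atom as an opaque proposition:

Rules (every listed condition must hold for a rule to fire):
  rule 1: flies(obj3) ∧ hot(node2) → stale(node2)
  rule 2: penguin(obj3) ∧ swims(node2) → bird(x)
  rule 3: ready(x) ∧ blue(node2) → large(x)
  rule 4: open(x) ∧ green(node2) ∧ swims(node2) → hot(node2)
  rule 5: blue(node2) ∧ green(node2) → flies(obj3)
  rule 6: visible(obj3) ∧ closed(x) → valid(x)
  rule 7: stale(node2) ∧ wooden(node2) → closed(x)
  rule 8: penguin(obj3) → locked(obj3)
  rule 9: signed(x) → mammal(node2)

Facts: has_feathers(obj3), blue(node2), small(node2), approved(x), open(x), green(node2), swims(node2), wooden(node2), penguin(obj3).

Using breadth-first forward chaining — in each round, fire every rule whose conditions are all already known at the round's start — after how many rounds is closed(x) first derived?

3

Round 1 — rule 2, rule 4, rule 5, rule 8, derive bird(x), hot(node2), flies(obj3), locked(obj3).
Round 2 — rule 1, derive stale(node2).
Round 3 — rule 7, derive closed(x).
closed(x) first appears in round 3.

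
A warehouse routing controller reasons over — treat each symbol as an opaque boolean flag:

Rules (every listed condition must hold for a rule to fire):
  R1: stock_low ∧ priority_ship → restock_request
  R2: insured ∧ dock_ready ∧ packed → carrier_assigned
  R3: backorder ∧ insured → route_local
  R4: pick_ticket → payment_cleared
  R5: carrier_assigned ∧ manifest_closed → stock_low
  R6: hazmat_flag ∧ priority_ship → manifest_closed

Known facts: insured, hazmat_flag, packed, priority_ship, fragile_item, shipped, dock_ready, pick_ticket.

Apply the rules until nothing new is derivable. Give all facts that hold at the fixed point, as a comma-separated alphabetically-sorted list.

Round 1: R2 [insured ∧ dock_ready ∧ packed → carrier_assigned]; R4 [pick_ticket → payment_cleared]; R6 [hazmat_flag ∧ priority_ship → manifest_closed]. Adds carrier_assigned, payment_cleared, manifest_closed.
Round 2: R5 [carrier_assigned ∧ manifest_closed → stock_low]. Adds stock_low.
Round 3: R1 [stock_low ∧ priority_ship → restock_request]. Adds restock_request.

carrier_assigned, dock_ready, fragile_item, hazmat_flag, insured, manifest_closed, packed, payment_cleared, pick_ticket, priority_ship, restock_request, shipped, stock_low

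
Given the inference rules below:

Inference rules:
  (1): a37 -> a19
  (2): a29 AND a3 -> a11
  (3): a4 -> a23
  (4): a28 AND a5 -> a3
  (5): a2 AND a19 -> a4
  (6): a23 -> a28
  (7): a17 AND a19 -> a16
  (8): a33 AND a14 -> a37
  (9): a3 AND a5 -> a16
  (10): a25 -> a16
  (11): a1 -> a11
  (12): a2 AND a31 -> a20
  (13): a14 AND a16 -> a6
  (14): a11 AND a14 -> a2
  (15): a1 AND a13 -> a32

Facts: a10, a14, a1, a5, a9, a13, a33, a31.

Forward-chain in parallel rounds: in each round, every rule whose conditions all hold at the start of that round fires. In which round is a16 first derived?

[1] (8) [a33 AND a14 -> a37]; (11) [a1 -> a11]; (15) [a1 AND a13 -> a32]. ⇒ new: a37, a11, a32.
[2] (1) [a37 -> a19]; (14) [a11 AND a14 -> a2]. ⇒ new: a19, a2.
[3] (5) [a2 AND a19 -> a4]; (12) [a2 AND a31 -> a20]. ⇒ new: a4, a20.
[4] (3) [a4 -> a23]. ⇒ new: a23.
[5] (6) [a23 -> a28]. ⇒ new: a28.
[6] (4) [a28 AND a5 -> a3]. ⇒ new: a3.
[7] (9) [a3 AND a5 -> a16]. ⇒ new: a16.
a16 first appears in round 7.

7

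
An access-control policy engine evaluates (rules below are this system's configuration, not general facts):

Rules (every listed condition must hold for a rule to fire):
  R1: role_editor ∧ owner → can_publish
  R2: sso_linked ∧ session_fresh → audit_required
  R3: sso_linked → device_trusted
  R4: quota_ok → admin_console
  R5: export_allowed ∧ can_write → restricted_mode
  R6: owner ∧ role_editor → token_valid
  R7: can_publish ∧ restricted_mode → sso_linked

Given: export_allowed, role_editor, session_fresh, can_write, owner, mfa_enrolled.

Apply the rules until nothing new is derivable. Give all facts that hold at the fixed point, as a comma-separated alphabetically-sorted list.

Round 1 fires R1, R5, R6, giving can_publish, restricted_mode, token_valid.
Round 2 fires R7, giving sso_linked.
Round 3 fires R2, R3, giving audit_required, device_trusted.

audit_required, can_publish, can_write, device_trusted, export_allowed, mfa_enrolled, owner, restricted_mode, role_editor, session_fresh, sso_linked, token_valid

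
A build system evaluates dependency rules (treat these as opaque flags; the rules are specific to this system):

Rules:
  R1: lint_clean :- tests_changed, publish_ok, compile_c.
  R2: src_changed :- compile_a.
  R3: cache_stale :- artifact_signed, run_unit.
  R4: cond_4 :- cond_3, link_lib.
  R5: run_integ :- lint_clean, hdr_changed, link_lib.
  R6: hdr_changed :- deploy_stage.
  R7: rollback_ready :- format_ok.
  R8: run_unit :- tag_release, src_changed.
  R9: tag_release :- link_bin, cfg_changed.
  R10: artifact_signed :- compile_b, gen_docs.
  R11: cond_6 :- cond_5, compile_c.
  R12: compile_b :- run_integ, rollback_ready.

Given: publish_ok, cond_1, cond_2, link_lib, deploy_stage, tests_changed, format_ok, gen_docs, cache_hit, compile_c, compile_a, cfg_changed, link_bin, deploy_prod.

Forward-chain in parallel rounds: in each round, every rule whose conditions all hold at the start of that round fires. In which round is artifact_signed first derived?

Round 1 fires R1, R2, R6, R7, R9, giving lint_clean, src_changed, hdr_changed, rollback_ready, tag_release.
Round 2 fires R5, R8, giving run_integ, run_unit.
Round 3 fires R12, giving compile_b.
Round 4 fires R10, giving artifact_signed.
artifact_signed first appears in round 4.

4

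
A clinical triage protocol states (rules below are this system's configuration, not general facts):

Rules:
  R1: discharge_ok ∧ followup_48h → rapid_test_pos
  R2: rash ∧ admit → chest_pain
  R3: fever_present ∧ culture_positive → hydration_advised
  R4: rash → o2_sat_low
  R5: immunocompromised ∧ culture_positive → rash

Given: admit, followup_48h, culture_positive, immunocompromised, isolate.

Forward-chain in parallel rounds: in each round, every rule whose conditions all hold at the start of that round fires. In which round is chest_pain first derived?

Round 1 fires R5, giving rash.
Round 2 fires R2, R4, giving chest_pain, o2_sat_low.
chest_pain first appears in round 2.

2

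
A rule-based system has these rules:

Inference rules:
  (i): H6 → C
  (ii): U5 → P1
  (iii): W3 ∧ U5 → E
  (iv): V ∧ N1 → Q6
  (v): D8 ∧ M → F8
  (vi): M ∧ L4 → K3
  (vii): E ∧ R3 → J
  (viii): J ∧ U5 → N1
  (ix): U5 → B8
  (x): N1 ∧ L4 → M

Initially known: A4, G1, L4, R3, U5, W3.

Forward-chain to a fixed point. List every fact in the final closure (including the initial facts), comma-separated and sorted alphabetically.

A4, B8, E, G1, J, K3, L4, M, N1, P1, R3, U5, W3

Round 1 fires (ii), (iii), (ix), giving P1, E, B8.
Round 2 fires (vii), giving J.
Round 3 fires (viii), giving N1.
Round 4 fires (x), giving M.
Round 5 fires (vi), giving K3.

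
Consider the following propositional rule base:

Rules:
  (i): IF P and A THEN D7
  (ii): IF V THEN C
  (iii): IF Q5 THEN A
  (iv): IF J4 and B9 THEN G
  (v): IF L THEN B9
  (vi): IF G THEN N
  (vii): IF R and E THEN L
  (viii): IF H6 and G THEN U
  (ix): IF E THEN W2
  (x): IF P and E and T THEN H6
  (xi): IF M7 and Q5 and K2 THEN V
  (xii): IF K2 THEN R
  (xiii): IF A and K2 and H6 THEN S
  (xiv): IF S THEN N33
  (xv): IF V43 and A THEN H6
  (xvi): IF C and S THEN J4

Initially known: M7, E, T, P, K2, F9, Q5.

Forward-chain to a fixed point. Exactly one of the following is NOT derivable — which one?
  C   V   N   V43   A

Round 1: (iii) [IF Q5 THEN A]; (ix) [IF E THEN W2]; (x) [IF P and E and T THEN H6]; (xi) [IF M7 and Q5 and K2 THEN V]; (xii) [IF K2 THEN R]. Adds A, W2, H6, V, R.
Round 2: (i) [IF P and A THEN D7]; (ii) [IF V THEN C]; (vii) [IF R and E THEN L]; (xiii) [IF A and K2 and H6 THEN S]. Adds D7, C, L, S.
Round 3: (v) [IF L THEN B9]; (xiv) [IF S THEN N33]; (xvi) [IF C and S THEN J4]. Adds B9, N33, J4.
Round 4: (iv) [IF J4 and B9 THEN G]. Adds G.
Round 5: (vi) [IF G THEN N]; (viii) [IF H6 and G THEN U]. Adds N, U.
Derived: N (round 5), A (round 1), C (round 2), V (round 1). V43 never appears in any round.

V43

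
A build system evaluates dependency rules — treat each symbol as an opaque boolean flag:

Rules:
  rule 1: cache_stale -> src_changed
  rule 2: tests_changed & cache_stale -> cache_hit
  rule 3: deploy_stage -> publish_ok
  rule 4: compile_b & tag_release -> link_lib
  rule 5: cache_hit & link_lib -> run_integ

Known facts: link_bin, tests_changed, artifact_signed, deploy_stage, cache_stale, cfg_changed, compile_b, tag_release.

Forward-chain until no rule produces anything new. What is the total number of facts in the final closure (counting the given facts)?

13

Round 1 — rule 1, rule 2, rule 3, rule 4, derive src_changed, cache_hit, publish_ok, link_lib.
Round 2 — rule 5, derive run_integ.
Closure: {artifact_signed, cache_hit, cache_stale, cfg_changed, compile_b, deploy_stage, link_bin, link_lib, publish_ok, run_integ, src_changed, tag_release, tests_changed} — 13 facts.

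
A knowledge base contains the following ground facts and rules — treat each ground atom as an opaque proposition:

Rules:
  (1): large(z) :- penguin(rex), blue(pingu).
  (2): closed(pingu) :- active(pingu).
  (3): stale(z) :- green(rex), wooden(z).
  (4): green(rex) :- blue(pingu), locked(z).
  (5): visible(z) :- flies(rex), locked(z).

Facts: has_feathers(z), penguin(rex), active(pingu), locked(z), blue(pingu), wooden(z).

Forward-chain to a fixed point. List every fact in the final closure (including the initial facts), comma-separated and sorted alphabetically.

active(pingu), blue(pingu), closed(pingu), green(rex), has_feathers(z), large(z), locked(z), penguin(rex), stale(z), wooden(z)

[1] (1) [large(z) :- penguin(rex), blue(pingu).]; (2) [closed(pingu) :- active(pingu).]; (4) [green(rex) :- blue(pingu), locked(z).]. ⇒ new: large(z), closed(pingu), green(rex).
[2] (3) [stale(z) :- green(rex), wooden(z).]. ⇒ new: stale(z).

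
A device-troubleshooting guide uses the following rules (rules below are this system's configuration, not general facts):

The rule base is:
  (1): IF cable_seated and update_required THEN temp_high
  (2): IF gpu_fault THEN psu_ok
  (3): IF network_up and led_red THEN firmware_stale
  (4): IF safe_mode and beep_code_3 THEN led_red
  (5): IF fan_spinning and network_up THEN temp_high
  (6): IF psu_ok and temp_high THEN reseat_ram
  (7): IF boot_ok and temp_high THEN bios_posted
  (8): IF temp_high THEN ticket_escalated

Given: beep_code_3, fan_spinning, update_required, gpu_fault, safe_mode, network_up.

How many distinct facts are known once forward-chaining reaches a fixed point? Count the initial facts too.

12

[1] (2) [IF gpu_fault THEN psu_ok]; (4) [IF safe_mode and beep_code_3 THEN led_red]; (5) [IF fan_spinning and network_up THEN temp_high]. ⇒ new: psu_ok, led_red, temp_high.
[2] (3) [IF network_up and led_red THEN firmware_stale]; (6) [IF psu_ok and temp_high THEN reseat_ram]; (8) [IF temp_high THEN ticket_escalated]. ⇒ new: firmware_stale, reseat_ram, ticket_escalated.
Closure: {beep_code_3, fan_spinning, firmware_stale, gpu_fault, led_red, network_up, psu_ok, reseat_ram, safe_mode, temp_high, ticket_escalated, update_required} — 12 facts.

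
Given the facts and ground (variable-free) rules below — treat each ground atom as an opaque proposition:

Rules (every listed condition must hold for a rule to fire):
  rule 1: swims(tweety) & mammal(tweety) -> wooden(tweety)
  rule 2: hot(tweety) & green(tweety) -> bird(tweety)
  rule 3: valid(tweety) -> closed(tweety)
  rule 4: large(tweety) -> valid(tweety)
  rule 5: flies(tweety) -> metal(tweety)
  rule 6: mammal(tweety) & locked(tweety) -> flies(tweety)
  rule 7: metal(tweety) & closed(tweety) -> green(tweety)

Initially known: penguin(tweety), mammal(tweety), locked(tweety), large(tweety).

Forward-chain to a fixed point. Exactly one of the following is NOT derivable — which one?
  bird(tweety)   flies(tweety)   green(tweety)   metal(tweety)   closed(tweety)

[1] rule 4 [large(tweety) -> valid(tweety)]; rule 6 [mammal(tweety) & locked(tweety) -> flies(tweety)]. ⇒ new: valid(tweety), flies(tweety).
[2] rule 3 [valid(tweety) -> closed(tweety)]; rule 5 [flies(tweety) -> metal(tweety)]. ⇒ new: closed(tweety), metal(tweety).
[3] rule 7 [metal(tweety) & closed(tweety) -> green(tweety)]. ⇒ new: green(tweety).
Derived: green(tweety) (round 3), flies(tweety) (round 1), metal(tweety) (round 2), closed(tweety) (round 2). bird(tweety) never appears in any round.

bird(tweety)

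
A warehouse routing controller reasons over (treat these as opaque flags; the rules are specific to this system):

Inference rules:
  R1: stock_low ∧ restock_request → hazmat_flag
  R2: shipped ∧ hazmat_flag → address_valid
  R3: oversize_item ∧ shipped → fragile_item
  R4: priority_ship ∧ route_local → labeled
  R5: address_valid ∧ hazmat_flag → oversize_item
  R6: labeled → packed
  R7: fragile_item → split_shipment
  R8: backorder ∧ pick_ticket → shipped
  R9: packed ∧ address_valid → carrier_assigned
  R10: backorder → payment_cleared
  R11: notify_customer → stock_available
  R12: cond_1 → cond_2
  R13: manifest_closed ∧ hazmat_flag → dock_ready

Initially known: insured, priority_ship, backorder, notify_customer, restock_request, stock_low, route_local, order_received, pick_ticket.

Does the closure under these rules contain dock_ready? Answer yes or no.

Round 1: R1 [stock_low ∧ restock_request → hazmat_flag]; R4 [priority_ship ∧ route_local → labeled]; R8 [backorder ∧ pick_ticket → shipped]; R10 [backorder → payment_cleared]; R11 [notify_customer → stock_available]. New: hazmat_flag, labeled, shipped, payment_cleared, stock_available.
Round 2: R2 [shipped ∧ hazmat_flag → address_valid]; R6 [labeled → packed]. New: address_valid, packed.
Round 3: R5 [address_valid ∧ hazmat_flag → oversize_item]; R9 [packed ∧ address_valid → carrier_assigned]. New: oversize_item, carrier_assigned.
Round 4: R3 [oversize_item ∧ shipped → fragile_item]. New: fragile_item.
Round 5: R7 [fragile_item → split_shipment]. New: split_shipment.
Fixed point reached. dock_ready is concluded only by R13; R13 needs manifest_closed (never derived).

no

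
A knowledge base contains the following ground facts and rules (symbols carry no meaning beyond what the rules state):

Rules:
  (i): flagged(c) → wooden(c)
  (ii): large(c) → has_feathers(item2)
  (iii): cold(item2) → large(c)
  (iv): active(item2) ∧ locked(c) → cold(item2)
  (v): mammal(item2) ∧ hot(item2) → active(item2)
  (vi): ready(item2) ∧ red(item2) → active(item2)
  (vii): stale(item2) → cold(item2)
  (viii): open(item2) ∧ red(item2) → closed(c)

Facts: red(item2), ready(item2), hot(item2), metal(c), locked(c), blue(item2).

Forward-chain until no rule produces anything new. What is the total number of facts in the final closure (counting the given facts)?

Round 1 fires (vi), giving active(item2).
Round 2 fires (iv), giving cold(item2).
Round 3 fires (iii), giving large(c).
Round 4 fires (ii), giving has_feathers(item2).
Closure: {active(item2), blue(item2), cold(item2), has_feathers(item2), hot(item2), large(c), locked(c), metal(c), ready(item2), red(item2)} — 10 facts.

10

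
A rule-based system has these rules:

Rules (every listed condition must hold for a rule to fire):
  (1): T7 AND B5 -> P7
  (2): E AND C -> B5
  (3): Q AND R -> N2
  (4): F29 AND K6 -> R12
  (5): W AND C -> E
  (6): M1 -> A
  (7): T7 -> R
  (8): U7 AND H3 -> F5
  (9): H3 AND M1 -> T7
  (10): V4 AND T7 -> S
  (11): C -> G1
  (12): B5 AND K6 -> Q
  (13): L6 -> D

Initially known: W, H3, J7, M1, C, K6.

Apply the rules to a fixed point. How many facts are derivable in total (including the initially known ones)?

Round 1: (5) [W AND C -> E]; (6) [M1 -> A]; (9) [H3 AND M1 -> T7]; (11) [C -> G1]. New: E, A, T7, G1.
Round 2: (2) [E AND C -> B5]; (7) [T7 -> R]. New: B5, R.
Round 3: (1) [T7 AND B5 -> P7]; (12) [B5 AND K6 -> Q]. New: P7, Q.
Round 4: (3) [Q AND R -> N2]. New: N2.
Closure: {A, B5, C, E, G1, H3, J7, K6, M1, N2, P7, Q, R, T7, W} — 15 facts.

15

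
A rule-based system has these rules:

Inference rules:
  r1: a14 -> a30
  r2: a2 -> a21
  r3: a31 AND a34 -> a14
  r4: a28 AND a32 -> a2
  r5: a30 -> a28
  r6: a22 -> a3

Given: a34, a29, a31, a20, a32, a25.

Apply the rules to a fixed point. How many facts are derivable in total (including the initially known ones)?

[1] r3 [a31 AND a34 -> a14]. ⇒ new: a14.
[2] r1 [a14 -> a30]. ⇒ new: a30.
[3] r5 [a30 -> a28]. ⇒ new: a28.
[4] r4 [a28 AND a32 -> a2]. ⇒ new: a2.
[5] r2 [a2 -> a21]. ⇒ new: a21.
Closure: {a14, a2, a20, a21, a25, a28, a29, a30, a31, a32, a34} — 11 facts.

11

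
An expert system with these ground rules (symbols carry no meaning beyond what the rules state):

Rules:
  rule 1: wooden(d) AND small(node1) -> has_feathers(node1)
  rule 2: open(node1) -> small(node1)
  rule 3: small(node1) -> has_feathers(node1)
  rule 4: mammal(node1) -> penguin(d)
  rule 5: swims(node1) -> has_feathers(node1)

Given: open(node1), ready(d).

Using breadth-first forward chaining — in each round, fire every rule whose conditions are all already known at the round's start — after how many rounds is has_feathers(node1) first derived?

2

[1] rule 2 [open(node1) -> small(node1)]. ⇒ new: small(node1).
[2] rule 3 [small(node1) -> has_feathers(node1)]. ⇒ new: has_feathers(node1).
has_feathers(node1) first appears in round 2.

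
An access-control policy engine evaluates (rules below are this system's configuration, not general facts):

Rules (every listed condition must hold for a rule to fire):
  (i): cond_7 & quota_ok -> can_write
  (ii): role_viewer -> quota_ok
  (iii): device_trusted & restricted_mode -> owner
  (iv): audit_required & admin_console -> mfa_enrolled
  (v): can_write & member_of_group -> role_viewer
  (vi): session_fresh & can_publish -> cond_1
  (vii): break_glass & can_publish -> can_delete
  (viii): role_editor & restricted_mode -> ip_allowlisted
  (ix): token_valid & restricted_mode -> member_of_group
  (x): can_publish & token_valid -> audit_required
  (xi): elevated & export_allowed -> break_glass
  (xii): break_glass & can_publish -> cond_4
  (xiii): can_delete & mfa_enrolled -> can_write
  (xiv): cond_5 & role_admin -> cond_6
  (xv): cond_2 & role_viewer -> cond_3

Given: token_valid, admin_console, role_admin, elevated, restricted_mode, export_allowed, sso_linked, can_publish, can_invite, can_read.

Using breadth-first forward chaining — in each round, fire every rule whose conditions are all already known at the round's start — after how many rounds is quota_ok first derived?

Round 1 — (ix), (x), (xi), derive member_of_group, audit_required, break_glass.
Round 2 — (iv), (vii), (xii), derive mfa_enrolled, can_delete, cond_4.
Round 3 — (xiii), derive can_write.
Round 4 — (v), derive role_viewer.
Round 5 — (ii), derive quota_ok.
quota_ok first appears in round 5.

5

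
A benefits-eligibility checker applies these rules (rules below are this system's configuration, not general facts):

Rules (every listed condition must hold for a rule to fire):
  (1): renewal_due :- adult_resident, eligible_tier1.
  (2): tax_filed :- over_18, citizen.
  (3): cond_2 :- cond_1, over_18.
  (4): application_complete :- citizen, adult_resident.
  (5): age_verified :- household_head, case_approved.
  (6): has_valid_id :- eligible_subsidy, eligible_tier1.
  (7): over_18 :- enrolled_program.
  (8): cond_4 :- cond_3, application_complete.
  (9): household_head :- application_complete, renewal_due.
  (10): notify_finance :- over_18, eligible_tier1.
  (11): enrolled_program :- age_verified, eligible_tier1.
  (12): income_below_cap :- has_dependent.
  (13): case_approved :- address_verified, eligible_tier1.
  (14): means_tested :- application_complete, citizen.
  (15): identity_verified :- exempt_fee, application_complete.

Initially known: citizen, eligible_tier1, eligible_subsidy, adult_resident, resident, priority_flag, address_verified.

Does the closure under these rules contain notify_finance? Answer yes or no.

Round 1: (1) [renewal_due :- adult_resident, eligible_tier1.]; (4) [application_complete :- citizen, adult_resident.]; (6) [has_valid_id :- eligible_subsidy, eligible_tier1.]; (13) [case_approved :- address_verified, eligible_tier1.]. New: renewal_due, application_complete, has_valid_id, case_approved.
Round 2: (9) [household_head :- application_complete, renewal_due.]; (14) [means_tested :- application_complete, citizen.]. New: household_head, means_tested.
Round 3: (5) [age_verified :- household_head, case_approved.]. New: age_verified.
Round 4: (11) [enrolled_program :- age_verified, eligible_tier1.]. New: enrolled_program.
Round 5: (7) [over_18 :- enrolled_program.]. New: over_18.
Round 6: (2) [tax_filed :- over_18, citizen.]; (10) [notify_finance :- over_18, eligible_tier1.]. New: tax_filed, notify_finance.
notify_finance appears in round 6, so it is derivable.

yes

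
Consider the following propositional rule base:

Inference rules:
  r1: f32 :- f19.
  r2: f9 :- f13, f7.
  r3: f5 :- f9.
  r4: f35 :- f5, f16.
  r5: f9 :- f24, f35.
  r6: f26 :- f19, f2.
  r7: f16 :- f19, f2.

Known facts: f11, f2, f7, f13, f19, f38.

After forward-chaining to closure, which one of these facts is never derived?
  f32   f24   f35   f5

Round 1 — r1, r2, r6, r7, derive f32, f9, f26, f16.
Round 2 — r3, derive f5.
Round 3 — r4, derive f35.
Derived: f5 (round 2), f32 (round 1), f35 (round 3). f24 never appears in any round.

f24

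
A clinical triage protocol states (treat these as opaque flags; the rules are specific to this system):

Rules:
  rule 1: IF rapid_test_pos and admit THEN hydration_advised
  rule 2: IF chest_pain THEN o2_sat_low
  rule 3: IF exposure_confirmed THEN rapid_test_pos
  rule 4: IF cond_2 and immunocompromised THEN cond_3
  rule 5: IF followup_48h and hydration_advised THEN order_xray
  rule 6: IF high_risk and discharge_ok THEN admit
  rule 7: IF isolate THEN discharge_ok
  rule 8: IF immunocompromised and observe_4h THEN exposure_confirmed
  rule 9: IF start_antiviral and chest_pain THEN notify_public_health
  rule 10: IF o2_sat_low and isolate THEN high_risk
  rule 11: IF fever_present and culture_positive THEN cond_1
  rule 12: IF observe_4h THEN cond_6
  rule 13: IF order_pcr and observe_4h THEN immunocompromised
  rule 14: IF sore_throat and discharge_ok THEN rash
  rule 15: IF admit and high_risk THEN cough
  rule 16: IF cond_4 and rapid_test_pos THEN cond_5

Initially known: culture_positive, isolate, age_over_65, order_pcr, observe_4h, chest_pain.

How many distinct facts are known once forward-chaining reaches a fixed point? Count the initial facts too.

16

[1] rule 2 [IF chest_pain THEN o2_sat_low]; rule 7 [IF isolate THEN discharge_ok]; rule 12 [IF observe_4h THEN cond_6]; rule 13 [IF order_pcr and observe_4h THEN immunocompromised]. ⇒ new: o2_sat_low, discharge_ok, cond_6, immunocompromised.
[2] rule 8 [IF immunocompromised and observe_4h THEN exposure_confirmed]; rule 10 [IF o2_sat_low and isolate THEN high_risk]. ⇒ new: exposure_confirmed, high_risk.
[3] rule 3 [IF exposure_confirmed THEN rapid_test_pos]; rule 6 [IF high_risk and discharge_ok THEN admit]. ⇒ new: rapid_test_pos, admit.
[4] rule 1 [IF rapid_test_pos and admit THEN hydration_advised]; rule 15 [IF admit and high_risk THEN cough]. ⇒ new: hydration_advised, cough.
Closure: {admit, age_over_65, chest_pain, cond_6, cough, culture_positive, discharge_ok, exposure_confirmed, high_risk, hydration_advised, immunocompromised, isolate, o2_sat_low, observe_4h, order_pcr, rapid_test_pos} — 16 facts.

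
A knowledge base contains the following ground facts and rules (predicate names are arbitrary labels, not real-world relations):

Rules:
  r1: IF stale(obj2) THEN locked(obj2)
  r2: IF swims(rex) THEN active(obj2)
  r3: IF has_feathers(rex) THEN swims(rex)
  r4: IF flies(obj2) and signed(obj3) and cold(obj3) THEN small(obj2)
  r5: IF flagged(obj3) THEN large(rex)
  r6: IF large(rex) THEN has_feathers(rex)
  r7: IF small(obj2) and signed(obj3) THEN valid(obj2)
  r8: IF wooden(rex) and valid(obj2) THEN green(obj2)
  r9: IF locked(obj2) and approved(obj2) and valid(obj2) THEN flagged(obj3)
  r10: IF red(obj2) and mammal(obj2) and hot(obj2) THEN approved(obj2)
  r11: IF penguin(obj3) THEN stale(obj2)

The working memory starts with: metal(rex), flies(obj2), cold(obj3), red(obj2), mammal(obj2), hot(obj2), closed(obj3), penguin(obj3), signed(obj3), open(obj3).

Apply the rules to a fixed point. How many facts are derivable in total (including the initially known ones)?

20

Round 1: r4 [IF flies(obj2) and signed(obj3) and cold(obj3) THEN small(obj2)]; r10 [IF red(obj2) and mammal(obj2) and hot(obj2) THEN approved(obj2)]; r11 [IF penguin(obj3) THEN stale(obj2)]. Adds small(obj2), approved(obj2), stale(obj2).
Round 2: r1 [IF stale(obj2) THEN locked(obj2)]; r7 [IF small(obj2) and signed(obj3) THEN valid(obj2)]. Adds locked(obj2), valid(obj2).
Round 3: r9 [IF locked(obj2) and approved(obj2) and valid(obj2) THEN flagged(obj3)]. Adds flagged(obj3).
Round 4: r5 [IF flagged(obj3) THEN large(rex)]. Adds large(rex).
Round 5: r6 [IF large(rex) THEN has_feathers(rex)]. Adds has_feathers(rex).
Round 6: r3 [IF has_feathers(rex) THEN swims(rex)]. Adds swims(rex).
Round 7: r2 [IF swims(rex) THEN active(obj2)]. Adds active(obj2).
Closure: {active(obj2), approved(obj2), closed(obj3), cold(obj3), flagged(obj3), flies(obj2), has_feathers(rex), hot(obj2), large(rex), locked(obj2), mammal(obj2), metal(rex), open(obj3), penguin(obj3), red(obj2), signed(obj3), small(obj2), stale(obj2), swims(rex), valid(obj2)} — 20 facts.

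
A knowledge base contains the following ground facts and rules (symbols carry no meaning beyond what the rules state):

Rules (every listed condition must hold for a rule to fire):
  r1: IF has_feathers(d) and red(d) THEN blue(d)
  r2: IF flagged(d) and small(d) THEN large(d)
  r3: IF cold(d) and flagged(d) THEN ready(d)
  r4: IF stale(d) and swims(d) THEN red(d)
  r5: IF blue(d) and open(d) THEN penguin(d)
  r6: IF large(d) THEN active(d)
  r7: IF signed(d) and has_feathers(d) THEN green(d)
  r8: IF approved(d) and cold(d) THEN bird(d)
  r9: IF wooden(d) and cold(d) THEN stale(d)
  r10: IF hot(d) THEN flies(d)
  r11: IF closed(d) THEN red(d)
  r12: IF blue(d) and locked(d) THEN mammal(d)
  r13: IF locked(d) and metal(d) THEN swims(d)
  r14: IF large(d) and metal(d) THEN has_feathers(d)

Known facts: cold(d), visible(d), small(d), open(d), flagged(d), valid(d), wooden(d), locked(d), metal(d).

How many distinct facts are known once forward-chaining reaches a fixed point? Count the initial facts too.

19

Round 1: r2 [IF flagged(d) and small(d) THEN large(d)]; r3 [IF cold(d) and flagged(d) THEN ready(d)]; r9 [IF wooden(d) and cold(d) THEN stale(d)]; r13 [IF locked(d) and metal(d) THEN swims(d)]. New: large(d), ready(d), stale(d), swims(d).
Round 2: r4 [IF stale(d) and swims(d) THEN red(d)]; r6 [IF large(d) THEN active(d)]; r14 [IF large(d) and metal(d) THEN has_feathers(d)]. New: red(d), active(d), has_feathers(d).
Round 3: r1 [IF has_feathers(d) and red(d) THEN blue(d)]. New: blue(d).
Round 4: r5 [IF blue(d) and open(d) THEN penguin(d)]; r12 [IF blue(d) and locked(d) THEN mammal(d)]. New: penguin(d), mammal(d).
Closure: {active(d), blue(d), cold(d), flagged(d), has_feathers(d), large(d), locked(d), mammal(d), metal(d), open(d), penguin(d), ready(d), red(d), small(d), stale(d), swims(d), valid(d), visible(d), wooden(d)} — 19 facts.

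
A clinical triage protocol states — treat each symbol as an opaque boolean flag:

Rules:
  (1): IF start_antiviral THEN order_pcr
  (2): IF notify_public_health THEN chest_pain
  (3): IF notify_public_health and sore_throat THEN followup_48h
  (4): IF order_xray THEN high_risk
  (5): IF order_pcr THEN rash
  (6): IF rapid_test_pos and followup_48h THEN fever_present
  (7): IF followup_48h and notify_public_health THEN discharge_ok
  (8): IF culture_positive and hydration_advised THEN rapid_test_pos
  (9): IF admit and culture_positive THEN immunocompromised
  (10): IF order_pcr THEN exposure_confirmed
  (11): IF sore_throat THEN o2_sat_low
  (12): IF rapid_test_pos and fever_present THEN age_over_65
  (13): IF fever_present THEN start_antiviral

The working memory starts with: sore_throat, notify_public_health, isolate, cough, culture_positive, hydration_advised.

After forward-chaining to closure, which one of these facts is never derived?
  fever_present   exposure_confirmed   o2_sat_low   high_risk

Round 1 — (2), (3), (8), (11), derive chest_pain, followup_48h, rapid_test_pos, o2_sat_low.
Round 2 — (6), (7), derive fever_present, discharge_ok.
Round 3 — (12), (13), derive age_over_65, start_antiviral.
Round 4 — (1), derive order_pcr.
Round 5 — (5), (10), derive rash, exposure_confirmed.
Derived: o2_sat_low (round 1), exposure_confirmed (round 5), fever_present (round 2). high_risk never appears in any round.

high_risk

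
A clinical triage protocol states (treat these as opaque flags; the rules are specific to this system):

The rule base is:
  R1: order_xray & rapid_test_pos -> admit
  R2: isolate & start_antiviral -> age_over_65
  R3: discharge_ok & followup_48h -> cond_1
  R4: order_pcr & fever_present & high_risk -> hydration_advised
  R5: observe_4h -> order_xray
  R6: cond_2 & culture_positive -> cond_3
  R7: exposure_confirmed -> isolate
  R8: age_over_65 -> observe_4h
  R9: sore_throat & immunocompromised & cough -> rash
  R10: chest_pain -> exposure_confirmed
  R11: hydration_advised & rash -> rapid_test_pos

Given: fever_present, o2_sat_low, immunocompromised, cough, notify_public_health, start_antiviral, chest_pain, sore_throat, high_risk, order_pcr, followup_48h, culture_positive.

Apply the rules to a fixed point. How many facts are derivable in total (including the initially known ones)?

21

Round 1 — R4, R9, R10, derive hydration_advised, rash, exposure_confirmed.
Round 2 — R7, R11, derive isolate, rapid_test_pos.
Round 3 — R2, derive age_over_65.
Round 4 — R8, derive observe_4h.
Round 5 — R5, derive order_xray.
Round 6 — R1, derive admit.
Closure: {admit, age_over_65, chest_pain, cough, culture_positive, exposure_confirmed, fever_present, followup_48h, high_risk, hydration_advised, immunocompromised, isolate, notify_public_health, o2_sat_low, observe_4h, order_pcr, order_xray, rapid_test_pos, rash, sore_throat, start_antiviral} — 21 facts.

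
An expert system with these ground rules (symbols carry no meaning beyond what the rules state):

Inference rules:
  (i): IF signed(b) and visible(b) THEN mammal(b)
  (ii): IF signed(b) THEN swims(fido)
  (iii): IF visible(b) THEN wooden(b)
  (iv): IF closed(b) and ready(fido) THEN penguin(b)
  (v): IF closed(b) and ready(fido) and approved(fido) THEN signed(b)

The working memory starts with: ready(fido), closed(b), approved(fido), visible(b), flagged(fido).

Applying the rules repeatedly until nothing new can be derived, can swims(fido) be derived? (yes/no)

yes

Round 1 — (iii), (iv), (v), derive wooden(b), penguin(b), signed(b).
Round 2 — (i), (ii), derive mammal(b), swims(fido).
swims(fido) appears in round 2, so it is derivable.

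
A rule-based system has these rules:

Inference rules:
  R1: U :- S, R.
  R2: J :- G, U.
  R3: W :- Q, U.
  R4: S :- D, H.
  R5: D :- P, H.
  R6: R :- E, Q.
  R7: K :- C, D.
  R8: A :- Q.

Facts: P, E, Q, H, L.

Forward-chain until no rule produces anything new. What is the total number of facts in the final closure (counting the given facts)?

Round 1 fires R5, R6, R8, giving D, R, A.
Round 2 fires R4, giving S.
Round 3 fires R1, giving U.
Round 4 fires R3, giving W.
Closure: {A, D, E, H, L, P, Q, R, S, U, W} — 11 facts.

11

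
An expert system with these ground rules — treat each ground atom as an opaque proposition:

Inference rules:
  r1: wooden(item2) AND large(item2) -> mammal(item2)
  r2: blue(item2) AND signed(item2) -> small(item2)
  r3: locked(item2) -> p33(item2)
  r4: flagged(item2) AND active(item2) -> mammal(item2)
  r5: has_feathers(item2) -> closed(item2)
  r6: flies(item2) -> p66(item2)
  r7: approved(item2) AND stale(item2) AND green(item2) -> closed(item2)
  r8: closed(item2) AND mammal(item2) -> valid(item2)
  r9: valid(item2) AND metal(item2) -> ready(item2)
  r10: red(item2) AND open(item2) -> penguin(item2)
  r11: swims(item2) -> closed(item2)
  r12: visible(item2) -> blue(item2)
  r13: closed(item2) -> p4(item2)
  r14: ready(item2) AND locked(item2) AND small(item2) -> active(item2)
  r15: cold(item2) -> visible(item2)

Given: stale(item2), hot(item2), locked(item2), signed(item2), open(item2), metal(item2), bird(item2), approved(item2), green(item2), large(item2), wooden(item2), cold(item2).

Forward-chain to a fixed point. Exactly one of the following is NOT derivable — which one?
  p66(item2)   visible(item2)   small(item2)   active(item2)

Round 1: r1 [wooden(item2) AND large(item2) -> mammal(item2)]; r3 [locked(item2) -> p33(item2)]; r7 [approved(item2) AND stale(item2) AND green(item2) -> closed(item2)]; r15 [cold(item2) -> visible(item2)]. Adds mammal(item2), p33(item2), closed(item2), visible(item2).
Round 2: r8 [closed(item2) AND mammal(item2) -> valid(item2)]; r12 [visible(item2) -> blue(item2)]; r13 [closed(item2) -> p4(item2)]. Adds valid(item2), blue(item2), p4(item2).
Round 3: r2 [blue(item2) AND signed(item2) -> small(item2)]; r9 [valid(item2) AND metal(item2) -> ready(item2)]. Adds small(item2), ready(item2).
Round 4: r14 [ready(item2) AND locked(item2) AND small(item2) -> active(item2)]. Adds active(item2).
Derived: active(item2) (round 4), small(item2) (round 3), visible(item2) (round 1). p66(item2) never appears in any round.

p66(item2)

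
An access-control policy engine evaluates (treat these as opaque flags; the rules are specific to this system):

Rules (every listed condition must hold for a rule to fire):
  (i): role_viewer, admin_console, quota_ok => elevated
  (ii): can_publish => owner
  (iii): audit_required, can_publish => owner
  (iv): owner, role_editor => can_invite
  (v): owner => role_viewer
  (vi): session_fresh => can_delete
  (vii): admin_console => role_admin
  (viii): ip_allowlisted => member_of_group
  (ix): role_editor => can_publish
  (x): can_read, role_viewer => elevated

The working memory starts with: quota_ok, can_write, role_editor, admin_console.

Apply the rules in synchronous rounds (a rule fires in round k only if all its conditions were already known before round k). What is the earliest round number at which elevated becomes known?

4

Round 1: (vii) [admin_console => role_admin]; (ix) [role_editor => can_publish]. New: role_admin, can_publish.
Round 2: (ii) [can_publish => owner]. New: owner.
Round 3: (iv) [owner, role_editor => can_invite]; (v) [owner => role_viewer]. New: can_invite, role_viewer.
Round 4: (i) [role_viewer, admin_console, quota_ok => elevated]. New: elevated.
elevated first appears in round 4.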